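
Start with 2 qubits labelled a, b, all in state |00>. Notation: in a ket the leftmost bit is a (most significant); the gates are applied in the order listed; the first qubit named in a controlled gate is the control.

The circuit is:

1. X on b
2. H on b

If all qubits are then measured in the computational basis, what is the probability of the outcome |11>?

Outcome |11> occurs with probability 0.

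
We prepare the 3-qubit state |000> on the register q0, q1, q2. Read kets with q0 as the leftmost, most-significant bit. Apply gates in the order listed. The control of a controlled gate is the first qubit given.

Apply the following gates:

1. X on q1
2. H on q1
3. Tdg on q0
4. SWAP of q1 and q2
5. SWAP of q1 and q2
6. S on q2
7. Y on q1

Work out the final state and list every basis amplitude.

The resulting statevector has amplitude sqrt(2)*I/2 on |000>, sqrt(2)*I/2 on |010>, and 0 on every other basis state.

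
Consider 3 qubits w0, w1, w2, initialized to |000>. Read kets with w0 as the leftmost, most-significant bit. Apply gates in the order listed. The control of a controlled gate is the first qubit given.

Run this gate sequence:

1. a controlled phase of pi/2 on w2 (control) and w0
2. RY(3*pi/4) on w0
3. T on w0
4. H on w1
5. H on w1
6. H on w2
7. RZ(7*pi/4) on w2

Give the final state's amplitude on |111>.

The amplitude on |111> is 0. Key observation: steps 4-5 multiply out to the identity, so the circuit reduces to the remaining gates.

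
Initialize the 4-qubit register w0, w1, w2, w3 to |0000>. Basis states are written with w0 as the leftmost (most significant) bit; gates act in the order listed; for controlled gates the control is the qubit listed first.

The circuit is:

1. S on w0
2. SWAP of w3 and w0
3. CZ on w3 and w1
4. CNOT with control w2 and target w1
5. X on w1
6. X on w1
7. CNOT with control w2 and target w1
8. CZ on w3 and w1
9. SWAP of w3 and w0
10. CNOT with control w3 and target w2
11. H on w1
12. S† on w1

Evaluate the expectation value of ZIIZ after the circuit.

In the final state, ZIIZ has expectation 1. Key observation: steps 2-9 multiply out to the identity, so the circuit reduces to the remaining gates.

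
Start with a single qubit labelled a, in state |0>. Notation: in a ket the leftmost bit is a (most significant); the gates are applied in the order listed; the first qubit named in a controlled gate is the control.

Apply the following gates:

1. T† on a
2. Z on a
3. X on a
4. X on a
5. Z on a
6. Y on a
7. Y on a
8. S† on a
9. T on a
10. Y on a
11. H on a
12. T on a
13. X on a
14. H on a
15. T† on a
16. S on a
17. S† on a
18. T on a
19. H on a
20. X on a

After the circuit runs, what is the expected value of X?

The observable X averages to -sqrt(2)/2. Key observation: the block from step 13 through step 20 cancels to the identity and can be dropped.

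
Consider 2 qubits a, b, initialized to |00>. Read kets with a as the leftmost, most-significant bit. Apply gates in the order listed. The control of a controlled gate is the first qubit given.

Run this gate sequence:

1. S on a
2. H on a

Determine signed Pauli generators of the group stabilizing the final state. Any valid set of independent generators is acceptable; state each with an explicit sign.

One valid set of independent stabilizer generators is +XI, +IZ (any independent generating set of the same group is equally correct).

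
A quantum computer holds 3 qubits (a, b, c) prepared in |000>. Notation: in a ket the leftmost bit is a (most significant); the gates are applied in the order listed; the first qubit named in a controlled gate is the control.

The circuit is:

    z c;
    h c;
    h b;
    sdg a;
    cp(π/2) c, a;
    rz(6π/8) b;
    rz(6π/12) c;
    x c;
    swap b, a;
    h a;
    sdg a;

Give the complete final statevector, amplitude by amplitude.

The resulting statevector has amplitude sqrt(2)*(1 - exp(I*pi/4))*exp(5*I*pi/8)/4 on |000>, sqrt(2)*(1 - exp(I*pi/4))*exp(I*pi/8)/4 on |001>, 0 on |010>, 0 on |011>, sqrt(2)*(exp(I*pi/4) + I)*exp(7*I*pi/8)/4 on |100>, sqrt(2)*(exp(I*pi/4) + I)*exp(3*I*pi/8)/4 on |101>, 0 on |110>, 0 on |111>.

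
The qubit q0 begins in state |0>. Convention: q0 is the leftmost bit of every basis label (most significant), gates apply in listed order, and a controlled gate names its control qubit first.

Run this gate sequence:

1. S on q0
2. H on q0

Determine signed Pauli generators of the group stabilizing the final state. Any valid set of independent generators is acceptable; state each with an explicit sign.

The final state is stabilized by the group generated by +X; other independent generating sets are equally valid.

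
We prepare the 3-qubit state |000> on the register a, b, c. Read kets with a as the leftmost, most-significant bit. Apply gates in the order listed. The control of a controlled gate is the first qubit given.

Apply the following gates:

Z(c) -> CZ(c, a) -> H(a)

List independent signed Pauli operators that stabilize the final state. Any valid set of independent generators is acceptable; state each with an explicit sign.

The final state is stabilized by the group generated by +XII, +IZI, +IIZ; other independent generating sets are equally valid.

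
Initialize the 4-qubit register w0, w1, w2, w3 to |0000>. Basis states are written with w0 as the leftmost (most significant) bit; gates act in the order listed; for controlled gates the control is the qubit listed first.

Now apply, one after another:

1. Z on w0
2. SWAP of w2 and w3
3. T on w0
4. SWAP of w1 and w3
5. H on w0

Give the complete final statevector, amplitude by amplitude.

The resulting statevector has amplitude sqrt(2)/2 on |0000>, sqrt(2)/2 on |1000>, and 0 on every other basis state.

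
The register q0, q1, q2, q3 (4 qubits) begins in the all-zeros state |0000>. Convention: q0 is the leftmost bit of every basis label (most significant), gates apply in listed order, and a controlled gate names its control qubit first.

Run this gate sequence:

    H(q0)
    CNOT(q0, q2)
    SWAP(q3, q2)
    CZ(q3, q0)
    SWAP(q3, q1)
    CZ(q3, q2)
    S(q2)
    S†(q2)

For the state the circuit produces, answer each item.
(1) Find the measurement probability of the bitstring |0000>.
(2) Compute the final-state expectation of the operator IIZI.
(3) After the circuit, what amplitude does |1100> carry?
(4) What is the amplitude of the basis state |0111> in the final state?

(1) Outcome |0000> occurs with probability 1/2.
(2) In the final state, IIZI has expectation 1.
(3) |1100> carries amplitude -sqrt(2)/2 in the final state.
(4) |0111> carries amplitude 0 in the final state.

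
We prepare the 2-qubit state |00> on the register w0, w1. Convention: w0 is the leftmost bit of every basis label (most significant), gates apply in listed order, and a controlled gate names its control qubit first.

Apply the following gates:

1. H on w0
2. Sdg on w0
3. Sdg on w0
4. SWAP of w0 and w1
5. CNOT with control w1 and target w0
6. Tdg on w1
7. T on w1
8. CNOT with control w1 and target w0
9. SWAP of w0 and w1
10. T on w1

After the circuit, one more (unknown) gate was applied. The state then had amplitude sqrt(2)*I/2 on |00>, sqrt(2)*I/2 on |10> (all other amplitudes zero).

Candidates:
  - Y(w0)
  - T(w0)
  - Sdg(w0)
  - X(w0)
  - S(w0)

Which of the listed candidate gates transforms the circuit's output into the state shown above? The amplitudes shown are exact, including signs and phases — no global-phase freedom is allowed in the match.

The unique candidate consistent with the amplitudes is Y(w0). Key observation: steps 4-9 multiply out to the identity, so the circuit reduces to the remaining gates.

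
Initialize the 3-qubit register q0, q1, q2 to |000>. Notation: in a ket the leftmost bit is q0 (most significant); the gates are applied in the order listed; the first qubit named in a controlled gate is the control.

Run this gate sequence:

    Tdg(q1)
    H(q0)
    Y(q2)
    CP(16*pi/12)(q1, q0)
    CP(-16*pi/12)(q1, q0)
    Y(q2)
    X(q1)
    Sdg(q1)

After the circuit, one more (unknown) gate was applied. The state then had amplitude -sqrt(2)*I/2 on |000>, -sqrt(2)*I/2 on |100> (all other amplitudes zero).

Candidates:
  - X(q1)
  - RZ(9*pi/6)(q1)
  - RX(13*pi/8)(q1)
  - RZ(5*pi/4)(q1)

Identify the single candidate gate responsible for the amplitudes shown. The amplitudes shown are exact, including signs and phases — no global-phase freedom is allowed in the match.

It was X(q1) that produced the state shown.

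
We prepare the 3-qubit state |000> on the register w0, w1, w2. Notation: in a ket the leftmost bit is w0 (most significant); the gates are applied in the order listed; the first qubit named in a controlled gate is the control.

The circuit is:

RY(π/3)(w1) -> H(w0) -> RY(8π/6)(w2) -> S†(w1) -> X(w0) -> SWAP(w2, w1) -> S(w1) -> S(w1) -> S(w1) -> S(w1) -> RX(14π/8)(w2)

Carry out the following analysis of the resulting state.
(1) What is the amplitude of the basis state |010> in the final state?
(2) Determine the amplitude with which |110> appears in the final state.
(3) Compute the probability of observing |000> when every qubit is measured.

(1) The final state's coefficient on |010> equals -3*sqrt(2*sqrt(2) + 4)/16 - sqrt(12 - 6*sqrt(2))/16.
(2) The amplitude on |110> is -3*sqrt(2*sqrt(2) + 4)/16 - sqrt(12 - 6*sqrt(2))/16.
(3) The probability of measuring |000> is sqrt(2)/64 + sqrt(6)/64 + 1/16.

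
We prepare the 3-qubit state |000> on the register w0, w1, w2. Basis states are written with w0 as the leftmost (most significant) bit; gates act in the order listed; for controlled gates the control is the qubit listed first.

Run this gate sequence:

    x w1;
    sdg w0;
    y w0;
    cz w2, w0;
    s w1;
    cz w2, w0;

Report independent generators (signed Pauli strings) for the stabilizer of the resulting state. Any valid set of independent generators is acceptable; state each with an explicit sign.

The final state is stabilized by the group generated by -ZII, -IZI, +IIZ; other independent generating sets are equally valid.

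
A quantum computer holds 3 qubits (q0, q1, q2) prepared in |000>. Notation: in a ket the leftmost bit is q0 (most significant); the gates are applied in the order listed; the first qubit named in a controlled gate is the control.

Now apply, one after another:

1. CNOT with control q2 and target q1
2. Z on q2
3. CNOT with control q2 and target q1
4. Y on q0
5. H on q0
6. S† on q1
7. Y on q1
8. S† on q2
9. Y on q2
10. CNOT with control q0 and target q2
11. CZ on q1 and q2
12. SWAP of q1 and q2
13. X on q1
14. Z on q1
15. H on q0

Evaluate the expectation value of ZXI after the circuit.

The observable ZXI averages to -1.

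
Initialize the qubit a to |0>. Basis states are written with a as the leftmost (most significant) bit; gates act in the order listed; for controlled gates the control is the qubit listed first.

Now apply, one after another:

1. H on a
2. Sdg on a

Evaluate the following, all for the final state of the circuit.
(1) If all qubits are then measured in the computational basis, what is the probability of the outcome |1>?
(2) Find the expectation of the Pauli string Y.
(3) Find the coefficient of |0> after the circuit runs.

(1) A full measurement returns |1> with probability 1/2.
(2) The observable Y averages to -1.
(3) The final state's coefficient on |0> equals sqrt(2)/2.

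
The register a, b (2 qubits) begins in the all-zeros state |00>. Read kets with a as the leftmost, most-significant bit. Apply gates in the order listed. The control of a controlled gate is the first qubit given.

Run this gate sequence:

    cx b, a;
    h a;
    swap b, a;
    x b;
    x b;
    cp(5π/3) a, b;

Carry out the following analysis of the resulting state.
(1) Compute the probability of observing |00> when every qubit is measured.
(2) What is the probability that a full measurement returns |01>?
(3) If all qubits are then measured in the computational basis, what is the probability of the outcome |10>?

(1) Outcome |00> occurs with probability 1/2.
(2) A full measurement returns |01> with probability 1/2.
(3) Outcome |10> occurs with probability 0.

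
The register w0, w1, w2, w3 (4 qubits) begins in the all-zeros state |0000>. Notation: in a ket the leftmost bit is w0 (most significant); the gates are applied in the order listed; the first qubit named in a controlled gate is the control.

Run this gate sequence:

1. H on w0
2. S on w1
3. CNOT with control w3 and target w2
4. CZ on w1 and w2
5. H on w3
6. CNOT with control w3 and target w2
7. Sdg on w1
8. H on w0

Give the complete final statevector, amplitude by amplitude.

After the circuit, the state carries amplitude sqrt(2)/2 on |0000>, sqrt(2)/2 on |0011>, and 0 on every other basis state.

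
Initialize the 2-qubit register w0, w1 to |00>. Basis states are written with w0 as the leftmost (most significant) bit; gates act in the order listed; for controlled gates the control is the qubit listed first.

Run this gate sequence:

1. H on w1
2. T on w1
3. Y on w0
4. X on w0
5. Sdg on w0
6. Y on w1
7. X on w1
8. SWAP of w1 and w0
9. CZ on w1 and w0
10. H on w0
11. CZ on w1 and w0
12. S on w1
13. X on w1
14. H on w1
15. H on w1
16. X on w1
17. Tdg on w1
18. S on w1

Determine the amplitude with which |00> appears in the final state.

The final state's coefficient on |00> equals -1/2 + exp(I*pi/4)/2. Key observation: gates 13-16 undo each other exactly, leaving only the rest of the circuit to track.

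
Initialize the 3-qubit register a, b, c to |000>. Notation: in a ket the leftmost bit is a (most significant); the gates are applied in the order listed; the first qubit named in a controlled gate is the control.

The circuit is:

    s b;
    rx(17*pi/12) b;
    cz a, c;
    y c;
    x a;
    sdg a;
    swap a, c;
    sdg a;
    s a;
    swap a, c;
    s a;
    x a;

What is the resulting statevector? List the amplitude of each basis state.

The final amplitudes are -I*sqrt(3*sqrt(2) + 6)/4 + I*sqrt(2 - sqrt(2))/4 on |001>, sqrt(6 - 3*sqrt(2))/4 + sqrt(sqrt(2) + 2)/4 on |011>, and 0 on every other basis state. Key observation: steps 5-12 multiply out to the identity, so the circuit reduces to the remaining gates.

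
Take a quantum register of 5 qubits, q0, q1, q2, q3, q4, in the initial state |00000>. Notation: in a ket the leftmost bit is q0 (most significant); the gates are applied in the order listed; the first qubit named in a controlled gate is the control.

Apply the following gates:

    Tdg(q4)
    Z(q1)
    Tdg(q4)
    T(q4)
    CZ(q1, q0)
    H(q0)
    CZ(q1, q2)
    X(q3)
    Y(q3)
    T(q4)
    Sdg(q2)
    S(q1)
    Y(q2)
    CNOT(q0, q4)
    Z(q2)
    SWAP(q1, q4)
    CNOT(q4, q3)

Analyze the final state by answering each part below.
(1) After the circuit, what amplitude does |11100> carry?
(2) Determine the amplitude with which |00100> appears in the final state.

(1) |11100> carries amplitude -sqrt(2)/2 in the final state.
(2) The final state's coefficient on |00100> equals -sqrt(2)/2.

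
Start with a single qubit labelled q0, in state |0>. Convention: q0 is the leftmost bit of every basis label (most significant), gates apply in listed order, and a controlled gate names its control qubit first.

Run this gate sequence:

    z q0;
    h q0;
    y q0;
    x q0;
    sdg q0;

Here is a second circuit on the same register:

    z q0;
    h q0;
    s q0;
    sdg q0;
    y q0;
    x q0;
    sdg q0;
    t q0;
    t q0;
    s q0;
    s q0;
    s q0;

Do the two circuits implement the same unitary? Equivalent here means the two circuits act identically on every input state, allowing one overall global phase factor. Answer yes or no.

Yes: on every input state the two circuits agree up to one overall phase factor.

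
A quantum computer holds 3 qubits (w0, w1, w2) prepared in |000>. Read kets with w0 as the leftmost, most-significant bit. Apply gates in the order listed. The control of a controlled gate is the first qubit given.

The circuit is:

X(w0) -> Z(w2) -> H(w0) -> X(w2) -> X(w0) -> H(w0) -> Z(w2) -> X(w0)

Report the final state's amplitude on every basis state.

After the circuit, the state carries amplitude 1 on |001>, and 0 on every other basis state.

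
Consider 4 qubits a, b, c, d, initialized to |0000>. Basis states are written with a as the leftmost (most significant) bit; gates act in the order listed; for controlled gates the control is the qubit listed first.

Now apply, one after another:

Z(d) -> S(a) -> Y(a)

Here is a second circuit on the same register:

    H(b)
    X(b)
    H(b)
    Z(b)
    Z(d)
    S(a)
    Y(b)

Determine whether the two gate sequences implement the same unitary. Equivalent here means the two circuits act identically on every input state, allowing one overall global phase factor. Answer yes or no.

No, they are not equivalent — no single phase factor reconciles the two unitaries.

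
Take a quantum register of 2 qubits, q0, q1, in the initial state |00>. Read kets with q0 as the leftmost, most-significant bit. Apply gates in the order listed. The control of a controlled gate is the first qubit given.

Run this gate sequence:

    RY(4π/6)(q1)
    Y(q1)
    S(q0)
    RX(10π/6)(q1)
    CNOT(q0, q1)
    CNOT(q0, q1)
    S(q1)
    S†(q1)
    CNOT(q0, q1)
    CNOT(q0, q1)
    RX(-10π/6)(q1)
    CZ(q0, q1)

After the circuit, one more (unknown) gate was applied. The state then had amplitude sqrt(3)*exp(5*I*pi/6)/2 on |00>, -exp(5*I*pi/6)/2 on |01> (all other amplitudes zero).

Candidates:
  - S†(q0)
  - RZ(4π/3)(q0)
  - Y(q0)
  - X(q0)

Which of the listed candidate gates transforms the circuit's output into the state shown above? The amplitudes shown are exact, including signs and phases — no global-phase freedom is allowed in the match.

It was RZ(4π/3)(q0) that produced the state shown. Key observation: gates 4-11 undo each other exactly, leaving only the rest of the circuit to track.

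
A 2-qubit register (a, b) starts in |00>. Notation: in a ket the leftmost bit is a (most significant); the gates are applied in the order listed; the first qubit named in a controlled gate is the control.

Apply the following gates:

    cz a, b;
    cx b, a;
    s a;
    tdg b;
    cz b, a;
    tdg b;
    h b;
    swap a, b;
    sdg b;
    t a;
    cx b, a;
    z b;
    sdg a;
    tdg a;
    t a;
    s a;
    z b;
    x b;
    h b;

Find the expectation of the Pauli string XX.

The expectation value of XX is -sqrt(2)/2. Key observation: the block from step 12 through step 17 cancels to the identity and can be dropped.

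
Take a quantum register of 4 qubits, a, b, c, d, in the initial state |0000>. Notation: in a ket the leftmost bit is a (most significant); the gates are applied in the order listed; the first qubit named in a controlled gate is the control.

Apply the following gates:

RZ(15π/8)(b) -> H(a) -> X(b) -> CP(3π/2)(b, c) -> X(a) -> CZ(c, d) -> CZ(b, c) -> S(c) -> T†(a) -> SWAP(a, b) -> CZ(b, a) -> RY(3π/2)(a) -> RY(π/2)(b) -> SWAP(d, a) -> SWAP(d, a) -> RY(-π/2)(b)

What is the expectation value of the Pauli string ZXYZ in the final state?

The expectation value of ZXYZ is 0. Key observation: gates 13-16 undo each other exactly, leaving only the rest of the circuit to track.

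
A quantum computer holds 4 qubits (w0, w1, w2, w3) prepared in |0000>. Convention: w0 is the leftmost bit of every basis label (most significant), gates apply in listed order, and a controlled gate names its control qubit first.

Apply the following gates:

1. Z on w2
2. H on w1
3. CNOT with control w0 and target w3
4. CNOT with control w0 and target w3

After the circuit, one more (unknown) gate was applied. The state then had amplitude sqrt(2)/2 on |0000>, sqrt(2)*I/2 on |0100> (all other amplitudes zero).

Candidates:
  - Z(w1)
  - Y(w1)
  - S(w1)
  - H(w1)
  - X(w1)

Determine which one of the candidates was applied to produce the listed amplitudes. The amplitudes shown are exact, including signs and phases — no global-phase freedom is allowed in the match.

It was S(w1) that produced the state shown. Key observation: the block from step 3 through step 4 cancels to the identity and can be dropped.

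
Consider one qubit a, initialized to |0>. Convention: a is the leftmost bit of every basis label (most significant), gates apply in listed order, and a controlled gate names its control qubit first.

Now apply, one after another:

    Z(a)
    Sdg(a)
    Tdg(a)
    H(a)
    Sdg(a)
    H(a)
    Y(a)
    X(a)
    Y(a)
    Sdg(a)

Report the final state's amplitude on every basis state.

The resulting statevector has amplitude -1/2 - I/2 on |0>, 1/2 + I/2 on |1>.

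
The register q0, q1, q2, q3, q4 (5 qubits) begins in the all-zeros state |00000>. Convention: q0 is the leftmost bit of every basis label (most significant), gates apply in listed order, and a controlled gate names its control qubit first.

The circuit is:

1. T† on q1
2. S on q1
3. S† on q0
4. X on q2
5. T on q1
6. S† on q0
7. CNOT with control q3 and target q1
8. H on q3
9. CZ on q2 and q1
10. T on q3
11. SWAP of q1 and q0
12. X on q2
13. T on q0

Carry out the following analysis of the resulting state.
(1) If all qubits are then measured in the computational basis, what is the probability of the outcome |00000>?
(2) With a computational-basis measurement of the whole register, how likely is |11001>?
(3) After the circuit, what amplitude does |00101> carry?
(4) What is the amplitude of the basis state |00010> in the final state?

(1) Outcome |00000> occurs with probability 1/2.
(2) The probability of measuring |11001> is 0.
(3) |00101> carries amplitude 0 in the final state.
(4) |00010> carries amplitude sqrt(2)*exp(I*pi/4)/2 in the final state.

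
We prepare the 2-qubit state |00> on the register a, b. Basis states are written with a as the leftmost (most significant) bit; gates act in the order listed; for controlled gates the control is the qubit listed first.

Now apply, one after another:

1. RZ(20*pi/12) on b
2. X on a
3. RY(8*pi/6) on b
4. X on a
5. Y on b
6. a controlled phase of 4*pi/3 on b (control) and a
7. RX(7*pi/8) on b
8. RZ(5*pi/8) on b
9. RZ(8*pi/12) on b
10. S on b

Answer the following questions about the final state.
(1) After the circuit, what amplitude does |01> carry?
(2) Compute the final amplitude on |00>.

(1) The amplitude on |01> is (-sin(pi/16) + sqrt(3)*I*cos(pi/16))*exp(13*I*pi/16)/2.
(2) The amplitude on |00> is (sqrt(3)*sin(pi/16) - I*cos(pi/16))*exp(I*pi/48)/2.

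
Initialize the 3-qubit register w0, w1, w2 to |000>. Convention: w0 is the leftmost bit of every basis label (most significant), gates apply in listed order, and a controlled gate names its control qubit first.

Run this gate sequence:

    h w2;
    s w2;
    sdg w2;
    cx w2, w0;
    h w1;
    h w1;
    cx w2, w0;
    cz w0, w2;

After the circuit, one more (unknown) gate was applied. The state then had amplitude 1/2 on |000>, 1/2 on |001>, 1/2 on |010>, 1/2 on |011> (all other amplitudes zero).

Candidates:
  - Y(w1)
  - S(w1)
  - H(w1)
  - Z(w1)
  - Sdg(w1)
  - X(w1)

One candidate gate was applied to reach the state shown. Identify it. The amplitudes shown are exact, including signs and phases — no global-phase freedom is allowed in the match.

The applied gate was H(w1).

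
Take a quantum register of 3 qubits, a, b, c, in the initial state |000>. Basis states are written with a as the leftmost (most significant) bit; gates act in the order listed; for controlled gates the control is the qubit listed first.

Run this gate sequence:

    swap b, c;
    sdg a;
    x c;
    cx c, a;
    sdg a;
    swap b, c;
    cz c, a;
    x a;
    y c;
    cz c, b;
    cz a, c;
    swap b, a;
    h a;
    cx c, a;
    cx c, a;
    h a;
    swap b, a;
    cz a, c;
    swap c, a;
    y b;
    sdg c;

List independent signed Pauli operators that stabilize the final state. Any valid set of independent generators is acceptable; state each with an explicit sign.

The stabilizer group can be generated by -ZII, +IZI, +IIZ, among other valid generating sets. Key observation: gates 11-18 undo each other exactly, leaving only the rest of the circuit to track.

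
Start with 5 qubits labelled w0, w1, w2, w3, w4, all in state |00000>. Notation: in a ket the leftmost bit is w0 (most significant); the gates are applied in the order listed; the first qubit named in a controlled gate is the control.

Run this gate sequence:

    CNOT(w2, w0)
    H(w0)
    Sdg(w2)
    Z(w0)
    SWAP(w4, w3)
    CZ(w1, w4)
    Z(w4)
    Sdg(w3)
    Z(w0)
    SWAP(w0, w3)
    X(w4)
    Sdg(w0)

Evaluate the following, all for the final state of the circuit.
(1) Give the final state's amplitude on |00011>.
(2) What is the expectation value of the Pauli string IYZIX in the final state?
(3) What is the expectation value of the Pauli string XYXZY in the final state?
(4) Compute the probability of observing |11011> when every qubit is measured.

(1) |00011> carries amplitude sqrt(2)/2 in the final state.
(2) The observable IYZIX averages to 0.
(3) The observable XYXZY averages to 0.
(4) A full measurement returns |11011> with probability 0.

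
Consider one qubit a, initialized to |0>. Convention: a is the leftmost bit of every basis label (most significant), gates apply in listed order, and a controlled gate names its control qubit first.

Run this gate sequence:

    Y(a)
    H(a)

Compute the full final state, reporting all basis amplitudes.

The resulting statevector has amplitude sqrt(2)*I/2 on |0>, -sqrt(2)*I/2 on |1>.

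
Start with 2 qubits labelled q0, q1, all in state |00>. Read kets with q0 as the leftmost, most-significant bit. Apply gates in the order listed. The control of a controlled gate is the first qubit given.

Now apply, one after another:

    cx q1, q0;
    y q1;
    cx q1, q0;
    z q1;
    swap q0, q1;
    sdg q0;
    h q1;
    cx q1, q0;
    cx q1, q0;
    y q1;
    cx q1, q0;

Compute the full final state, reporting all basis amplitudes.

The resulting statevector has amplitude 0 on |00>, -sqrt(2)*I/2 on |01>, -sqrt(2)*I/2 on |10>, 0 on |11>.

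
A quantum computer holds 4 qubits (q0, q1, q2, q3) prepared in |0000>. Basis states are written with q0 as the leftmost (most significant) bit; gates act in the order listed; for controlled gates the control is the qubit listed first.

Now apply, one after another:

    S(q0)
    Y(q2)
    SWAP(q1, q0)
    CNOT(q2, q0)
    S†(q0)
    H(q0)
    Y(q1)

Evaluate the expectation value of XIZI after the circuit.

In the final state, XIZI has expectation 1.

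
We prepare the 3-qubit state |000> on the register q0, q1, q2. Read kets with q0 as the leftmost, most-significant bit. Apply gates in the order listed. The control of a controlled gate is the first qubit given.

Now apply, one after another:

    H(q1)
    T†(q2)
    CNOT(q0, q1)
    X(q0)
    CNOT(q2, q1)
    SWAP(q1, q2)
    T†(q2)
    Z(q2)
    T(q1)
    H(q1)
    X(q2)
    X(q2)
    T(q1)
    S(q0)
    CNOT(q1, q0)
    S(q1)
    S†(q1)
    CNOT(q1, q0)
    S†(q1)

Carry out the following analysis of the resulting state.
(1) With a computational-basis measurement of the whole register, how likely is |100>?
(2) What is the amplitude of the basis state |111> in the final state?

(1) The probability of measuring |100> is 1/4. Key observation: the block from step 15 through step 18 cancels to the identity and can be dropped.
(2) The amplitude on |111> is -1/2.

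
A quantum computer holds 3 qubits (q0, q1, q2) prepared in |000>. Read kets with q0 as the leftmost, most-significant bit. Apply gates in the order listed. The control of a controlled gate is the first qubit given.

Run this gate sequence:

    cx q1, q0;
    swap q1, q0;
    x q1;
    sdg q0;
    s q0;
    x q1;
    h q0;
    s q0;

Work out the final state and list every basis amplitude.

The final amplitudes are sqrt(2)/2 on |000>, sqrt(2)*I/2 on |100>, and 0 on every other basis state.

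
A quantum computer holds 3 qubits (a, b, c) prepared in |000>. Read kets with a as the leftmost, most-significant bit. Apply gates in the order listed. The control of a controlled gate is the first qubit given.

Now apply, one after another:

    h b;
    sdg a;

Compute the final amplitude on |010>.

The final state's coefficient on |010> equals sqrt(2)/2.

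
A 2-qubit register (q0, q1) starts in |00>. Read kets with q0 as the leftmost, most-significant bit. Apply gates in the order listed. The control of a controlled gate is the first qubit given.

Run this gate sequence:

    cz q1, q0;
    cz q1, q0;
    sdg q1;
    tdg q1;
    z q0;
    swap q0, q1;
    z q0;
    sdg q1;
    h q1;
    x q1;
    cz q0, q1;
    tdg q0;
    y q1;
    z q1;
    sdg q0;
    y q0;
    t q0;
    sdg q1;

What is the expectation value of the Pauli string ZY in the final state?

The observable ZY averages to 1.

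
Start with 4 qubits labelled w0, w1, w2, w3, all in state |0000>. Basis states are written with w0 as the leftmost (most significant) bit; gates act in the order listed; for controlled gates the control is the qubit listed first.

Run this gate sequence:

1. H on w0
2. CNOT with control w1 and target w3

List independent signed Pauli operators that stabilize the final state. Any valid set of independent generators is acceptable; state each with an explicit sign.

One valid set of independent stabilizer generators is +XIII, +IZII, +IIZI, +IIIZ (any independent generating set of the same group is equally correct).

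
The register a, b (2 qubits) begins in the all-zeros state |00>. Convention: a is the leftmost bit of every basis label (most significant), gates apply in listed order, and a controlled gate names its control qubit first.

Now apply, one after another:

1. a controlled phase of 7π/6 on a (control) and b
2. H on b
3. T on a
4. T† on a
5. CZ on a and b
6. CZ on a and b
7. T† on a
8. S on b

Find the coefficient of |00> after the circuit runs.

|00> carries amplitude sqrt(2)/2 in the final state.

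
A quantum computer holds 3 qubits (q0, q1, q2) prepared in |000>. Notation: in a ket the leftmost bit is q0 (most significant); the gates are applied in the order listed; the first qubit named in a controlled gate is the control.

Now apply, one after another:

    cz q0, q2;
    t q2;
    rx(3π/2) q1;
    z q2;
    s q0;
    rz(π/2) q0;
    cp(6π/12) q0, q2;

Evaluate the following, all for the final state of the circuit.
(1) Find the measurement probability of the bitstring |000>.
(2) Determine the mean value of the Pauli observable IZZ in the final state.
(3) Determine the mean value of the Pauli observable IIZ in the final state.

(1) The probability of measuring |000> is 1/2.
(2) In the final state, IZZ has expectation 0.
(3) The expectation value of IIZ is 1.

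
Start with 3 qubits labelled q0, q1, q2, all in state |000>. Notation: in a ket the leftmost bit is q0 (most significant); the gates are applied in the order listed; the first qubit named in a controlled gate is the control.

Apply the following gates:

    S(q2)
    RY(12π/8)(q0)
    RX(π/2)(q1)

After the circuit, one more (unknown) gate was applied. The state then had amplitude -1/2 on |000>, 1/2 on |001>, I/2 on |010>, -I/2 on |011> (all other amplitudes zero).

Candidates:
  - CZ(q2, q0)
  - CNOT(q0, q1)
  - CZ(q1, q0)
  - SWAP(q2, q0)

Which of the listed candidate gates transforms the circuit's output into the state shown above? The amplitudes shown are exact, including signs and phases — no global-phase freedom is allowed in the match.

The applied gate was SWAP(q2, q0).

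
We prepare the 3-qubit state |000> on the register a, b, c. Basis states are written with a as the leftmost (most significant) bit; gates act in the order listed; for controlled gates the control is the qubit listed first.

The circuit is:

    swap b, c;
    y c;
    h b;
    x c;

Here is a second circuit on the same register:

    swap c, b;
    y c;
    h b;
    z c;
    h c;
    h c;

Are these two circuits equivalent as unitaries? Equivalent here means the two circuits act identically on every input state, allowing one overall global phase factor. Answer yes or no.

No: there is an input state on which the two circuits produce genuinely different outputs (not merely differing by a phase).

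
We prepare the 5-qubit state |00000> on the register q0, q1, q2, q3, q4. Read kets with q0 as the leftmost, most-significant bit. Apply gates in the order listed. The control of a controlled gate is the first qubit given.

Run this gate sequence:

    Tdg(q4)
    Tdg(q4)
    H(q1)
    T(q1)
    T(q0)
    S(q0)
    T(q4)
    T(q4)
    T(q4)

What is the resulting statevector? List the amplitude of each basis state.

After the circuit, the state carries amplitude sqrt(2)/2 on |00000>, sqrt(2)*exp(I*pi/4)/2 on |01000>, and 0 on every other basis state.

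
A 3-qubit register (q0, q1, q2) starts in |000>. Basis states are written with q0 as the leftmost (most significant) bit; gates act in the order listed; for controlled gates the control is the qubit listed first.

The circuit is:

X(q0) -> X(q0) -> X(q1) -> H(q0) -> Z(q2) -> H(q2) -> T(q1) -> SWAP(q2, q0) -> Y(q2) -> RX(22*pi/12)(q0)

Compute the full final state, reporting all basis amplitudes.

After the circuit, the state carries amplitude 0 on |000>, 0 on |001>, (-sqrt(6) + sqrt(2) + sqrt(2)*I + sqrt(6)*I)*exp(I*pi/4)/8 on |010>, (-sqrt(2) + sqrt(6) - sqrt(6)*I - sqrt(2)*I)*exp(I*pi/4)/8 on |011>, 0 on |100>, 0 on |101>, (-sqrt(6) + sqrt(2) + sqrt(2)*I + sqrt(6)*I)*exp(I*pi/4)/8 on |110>, (-sqrt(2) + sqrt(6) - sqrt(6)*I - sqrt(2)*I)*exp(I*pi/4)/8 on |111>.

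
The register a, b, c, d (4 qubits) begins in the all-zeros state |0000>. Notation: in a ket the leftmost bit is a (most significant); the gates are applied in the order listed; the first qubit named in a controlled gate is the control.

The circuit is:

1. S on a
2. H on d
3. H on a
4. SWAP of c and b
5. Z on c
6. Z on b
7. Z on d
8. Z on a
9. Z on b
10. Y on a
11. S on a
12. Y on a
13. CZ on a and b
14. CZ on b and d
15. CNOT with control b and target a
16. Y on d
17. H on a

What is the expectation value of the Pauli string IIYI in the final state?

The observable IIYI averages to 0.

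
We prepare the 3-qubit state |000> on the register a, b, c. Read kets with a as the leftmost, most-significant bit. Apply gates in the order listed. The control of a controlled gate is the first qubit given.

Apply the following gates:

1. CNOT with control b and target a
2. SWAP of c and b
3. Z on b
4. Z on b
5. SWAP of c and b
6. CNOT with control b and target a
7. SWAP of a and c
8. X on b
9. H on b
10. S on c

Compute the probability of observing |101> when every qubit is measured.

A full measurement returns |101> with probability 0. Key observation: gates 1-6 undo each other exactly, leaving only the rest of the circuit to track.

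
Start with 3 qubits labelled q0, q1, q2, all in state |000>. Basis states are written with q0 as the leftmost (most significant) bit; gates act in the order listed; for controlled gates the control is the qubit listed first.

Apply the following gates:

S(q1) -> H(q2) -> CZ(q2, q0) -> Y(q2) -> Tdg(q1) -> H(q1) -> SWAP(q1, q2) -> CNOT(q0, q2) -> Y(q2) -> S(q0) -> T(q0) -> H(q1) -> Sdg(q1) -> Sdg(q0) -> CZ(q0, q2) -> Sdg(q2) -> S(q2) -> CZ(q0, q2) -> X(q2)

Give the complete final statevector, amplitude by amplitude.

The resulting statevector has amplitude -sqrt(2)*I/2 on |010>, sqrt(2)*I/2 on |011>, and 0 on every other basis state. Key observation: gates 15-18 undo each other exactly, leaving only the rest of the circuit to track.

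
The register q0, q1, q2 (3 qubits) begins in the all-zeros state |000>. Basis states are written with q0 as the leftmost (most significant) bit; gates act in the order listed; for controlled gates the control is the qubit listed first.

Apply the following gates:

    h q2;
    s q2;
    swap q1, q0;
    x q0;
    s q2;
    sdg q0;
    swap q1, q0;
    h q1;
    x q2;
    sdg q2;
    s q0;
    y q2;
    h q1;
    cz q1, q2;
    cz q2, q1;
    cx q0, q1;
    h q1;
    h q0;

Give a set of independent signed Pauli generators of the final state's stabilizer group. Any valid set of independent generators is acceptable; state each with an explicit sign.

The stabilizer group can be generated by +XII, -IXI, +IIY, among other valid generating sets.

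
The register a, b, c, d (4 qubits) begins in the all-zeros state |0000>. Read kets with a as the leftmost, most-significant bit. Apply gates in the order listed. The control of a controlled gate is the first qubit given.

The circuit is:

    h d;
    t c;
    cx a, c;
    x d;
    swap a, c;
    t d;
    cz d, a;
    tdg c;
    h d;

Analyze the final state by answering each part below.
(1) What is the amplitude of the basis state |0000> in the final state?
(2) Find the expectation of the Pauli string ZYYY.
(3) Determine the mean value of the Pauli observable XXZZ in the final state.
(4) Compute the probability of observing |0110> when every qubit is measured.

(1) The amplitude on |0000> is 1/2 + exp(I*pi/4)/2.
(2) The observable ZYYY averages to 0.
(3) The observable XXZZ averages to 0.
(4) The probability of measuring |0110> is 0.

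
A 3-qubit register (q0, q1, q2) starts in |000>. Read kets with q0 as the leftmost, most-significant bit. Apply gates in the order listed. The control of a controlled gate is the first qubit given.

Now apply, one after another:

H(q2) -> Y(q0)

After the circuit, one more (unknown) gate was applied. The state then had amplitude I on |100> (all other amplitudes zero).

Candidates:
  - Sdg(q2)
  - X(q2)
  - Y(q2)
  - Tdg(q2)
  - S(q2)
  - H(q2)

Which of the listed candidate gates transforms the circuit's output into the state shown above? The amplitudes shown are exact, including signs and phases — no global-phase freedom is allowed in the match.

It was H(q2) that produced the state shown.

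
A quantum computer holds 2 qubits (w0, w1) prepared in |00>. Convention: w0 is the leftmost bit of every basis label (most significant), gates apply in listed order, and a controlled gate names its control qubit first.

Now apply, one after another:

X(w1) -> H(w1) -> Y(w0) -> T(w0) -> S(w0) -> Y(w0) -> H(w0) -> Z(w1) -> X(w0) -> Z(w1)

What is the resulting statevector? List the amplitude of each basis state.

After the circuit, the state carries amplitude exp(3*I*pi/4)/2 on |00>, -exp(3*I*pi/4)/2 on |01>, exp(3*I*pi/4)/2 on |10>, -exp(3*I*pi/4)/2 on |11>.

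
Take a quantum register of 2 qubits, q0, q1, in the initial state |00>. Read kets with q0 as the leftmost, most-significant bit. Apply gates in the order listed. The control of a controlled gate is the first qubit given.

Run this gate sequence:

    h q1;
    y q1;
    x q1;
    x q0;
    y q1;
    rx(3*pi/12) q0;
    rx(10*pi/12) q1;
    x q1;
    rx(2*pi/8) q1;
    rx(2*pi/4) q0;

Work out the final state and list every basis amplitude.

The resulting statevector has amplitude 1/8 + sqrt(6)/8 - sqrt(2)*I/8 - I/8 + sqrt(3)*(1 + I)/8 on |00>, 1/8 + sqrt(6)/8 - sqrt(2)*I/8 - I/8 + sqrt(3)*(1 + I)/8 on |01>, -sqrt(6)/8 + 1/8 - I/8 + sqrt(2)*I/8 + sqrt(3)*(1 + I)/8 on |10>, -sqrt(6)/8 + 1/8 - I/8 + sqrt(2)*I/8 + sqrt(3)*(1 + I)/8 on |11>.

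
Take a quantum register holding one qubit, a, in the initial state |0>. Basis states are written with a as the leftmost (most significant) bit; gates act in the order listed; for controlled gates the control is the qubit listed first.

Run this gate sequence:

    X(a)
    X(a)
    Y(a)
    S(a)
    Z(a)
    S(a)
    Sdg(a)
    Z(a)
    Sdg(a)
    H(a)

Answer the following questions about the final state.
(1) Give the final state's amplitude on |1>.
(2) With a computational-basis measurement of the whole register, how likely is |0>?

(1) The amplitude on |1> is -sqrt(2)*I/2. Key observation: gates 4-9 undo each other exactly, leaving only the rest of the circuit to track.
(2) The probability of measuring |0> is 1/2.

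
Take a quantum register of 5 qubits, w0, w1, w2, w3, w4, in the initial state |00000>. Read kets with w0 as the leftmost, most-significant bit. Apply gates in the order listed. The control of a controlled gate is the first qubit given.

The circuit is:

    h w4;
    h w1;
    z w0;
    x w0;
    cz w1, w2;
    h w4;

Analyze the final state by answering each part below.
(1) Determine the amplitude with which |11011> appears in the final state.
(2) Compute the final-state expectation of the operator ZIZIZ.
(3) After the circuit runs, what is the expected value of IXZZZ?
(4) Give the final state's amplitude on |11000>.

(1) |11011> carries amplitude 0 in the final state.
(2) The expectation value of ZIZIZ is -1.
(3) In the final state, IXZZZ has expectation 1.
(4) |11000> carries amplitude sqrt(2)/2 in the final state.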